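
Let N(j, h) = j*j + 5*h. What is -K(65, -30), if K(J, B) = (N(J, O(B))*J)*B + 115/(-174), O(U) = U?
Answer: 1382647615/174 ≈ 7.9462e+6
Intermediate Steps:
N(j, h) = j² + 5*h
K(J, B) = -115/174 + B*J*(J² + 5*B) (K(J, B) = ((J² + 5*B)*J)*B + 115/(-174) = (J*(J² + 5*B))*B + 115*(-1/174) = B*J*(J² + 5*B) - 115/174 = -115/174 + B*J*(J² + 5*B))
-K(65, -30) = -(-115/174 - 30*65*(65² + 5*(-30))) = -(-115/174 - 30*65*(4225 - 150)) = -(-115/174 - 30*65*4075) = -(-115/174 - 7946250) = -1*(-1382647615/174) = 1382647615/174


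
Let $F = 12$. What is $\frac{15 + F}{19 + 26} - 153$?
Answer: $- \frac{762}{5} \approx -152.4$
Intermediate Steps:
$\frac{15 + F}{19 + 26} - 153 = \frac{15 + 12}{19 + 26} - 153 = \frac{27}{45} - 153 = 27 \cdot \frac{1}{45} - 153 = \frac{3}{5} - 153 = - \frac{762}{5}$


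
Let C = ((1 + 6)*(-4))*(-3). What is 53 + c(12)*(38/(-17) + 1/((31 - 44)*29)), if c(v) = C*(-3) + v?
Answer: 3781997/6409 ≈ 590.11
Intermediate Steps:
C = 84 (C = (7*(-4))*(-3) = -28*(-3) = 84)
c(v) = -252 + v (c(v) = 84*(-3) + v = -252 + v)
53 + c(12)*(38/(-17) + 1/((31 - 44)*29)) = 53 + (-252 + 12)*(38/(-17) + 1/((31 - 44)*29)) = 53 - 240*(38*(-1/17) + (1/29)/(-13)) = 53 - 240*(-38/17 - 1/13*1/29) = 53 - 240*(-38/17 - 1/377) = 53 - 240*(-14343/6409) = 53 + 3442320/6409 = 3781997/6409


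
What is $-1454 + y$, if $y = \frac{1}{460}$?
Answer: $- \frac{668839}{460} \approx -1454.0$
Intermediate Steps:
$y = \frac{1}{460} \approx 0.0021739$
$-1454 + y = -1454 + \frac{1}{460} = - \frac{668839}{460}$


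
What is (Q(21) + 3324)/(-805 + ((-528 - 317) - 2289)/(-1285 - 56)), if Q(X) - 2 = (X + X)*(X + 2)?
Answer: -5755572/1076371 ≈ -5.3472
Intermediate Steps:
Q(X) = 2 + 2*X*(2 + X) (Q(X) = 2 + (X + X)*(X + 2) = 2 + (2*X)*(2 + X) = 2 + 2*X*(2 + X))
(Q(21) + 3324)/(-805 + ((-528 - 317) - 2289)/(-1285 - 56)) = ((2 + 2*21² + 4*21) + 3324)/(-805 + ((-528 - 317) - 2289)/(-1285 - 56)) = ((2 + 2*441 + 84) + 3324)/(-805 + (-845 - 2289)/(-1341)) = ((2 + 882 + 84) + 3324)/(-805 - 3134*(-1/1341)) = (968 + 3324)/(-805 + 3134/1341) = 4292/(-1076371/1341) = 4292*(-1341/1076371) = -5755572/1076371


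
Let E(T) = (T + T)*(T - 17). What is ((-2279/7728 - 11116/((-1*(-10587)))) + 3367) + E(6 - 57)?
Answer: 280947892529/27272112 ≈ 10302.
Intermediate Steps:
E(T) = 2*T*(-17 + T) (E(T) = (2*T)*(-17 + T) = 2*T*(-17 + T))
((-2279/7728 - 11116/((-1*(-10587)))) + 3367) + E(6 - 57) = ((-2279/7728 - 11116/((-1*(-10587)))) + 3367) + 2*(6 - 57)*(-17 + (6 - 57)) = ((-2279*1/7728 - 11116/10587) + 3367) + 2*(-51)*(-17 - 51) = ((-2279/7728 - 11116*1/10587) + 3367) + 2*(-51)*(-68) = ((-2279/7728 - 11116/10587) + 3367) + 6936 = (-36677407/27272112 + 3367) + 6936 = 91788523697/27272112 + 6936 = 280947892529/27272112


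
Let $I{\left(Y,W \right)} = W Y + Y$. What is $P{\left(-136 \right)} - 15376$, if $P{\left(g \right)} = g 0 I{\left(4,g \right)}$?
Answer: $-15376$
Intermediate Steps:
$I{\left(Y,W \right)} = Y + W Y$
$P{\left(g \right)} = 0$ ($P{\left(g \right)} = g 0 \cdot 4 \left(1 + g\right) = 0 \left(4 + 4 g\right) = 0$)
$P{\left(-136 \right)} - 15376 = 0 - 15376 = -15376$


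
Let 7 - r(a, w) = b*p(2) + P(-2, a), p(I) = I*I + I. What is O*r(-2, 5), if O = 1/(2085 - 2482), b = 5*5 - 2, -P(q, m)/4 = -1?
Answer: 135/397 ≈ 0.34005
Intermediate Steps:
P(q, m) = 4 (P(q, m) = -4*(-1) = 4)
p(I) = I + I² (p(I) = I² + I = I + I²)
b = 23 (b = 25 - 2 = 23)
r(a, w) = -135 (r(a, w) = 7 - (23*(2*(1 + 2)) + 4) = 7 - (23*(2*3) + 4) = 7 - (23*6 + 4) = 7 - (138 + 4) = 7 - 1*142 = 7 - 142 = -135)
O = -1/397 (O = 1/(-397) = -1/397 ≈ -0.0025189)
O*r(-2, 5) = -1/397*(-135) = 135/397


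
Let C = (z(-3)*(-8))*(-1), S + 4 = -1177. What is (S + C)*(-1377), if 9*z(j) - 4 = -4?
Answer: 1626237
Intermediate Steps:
S = -1181 (S = -4 - 1177 = -1181)
z(j) = 0 (z(j) = 4/9 + (⅑)*(-4) = 4/9 - 4/9 = 0)
C = 0 (C = (0*(-8))*(-1) = 0*(-1) = 0)
(S + C)*(-1377) = (-1181 + 0)*(-1377) = -1181*(-1377) = 1626237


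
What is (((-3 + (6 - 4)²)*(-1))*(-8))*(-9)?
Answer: -72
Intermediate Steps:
(((-3 + (6 - 4)²)*(-1))*(-8))*(-9) = (((-3 + 2²)*(-1))*(-8))*(-9) = (((-3 + 4)*(-1))*(-8))*(-9) = ((1*(-1))*(-8))*(-9) = -1*(-8)*(-9) = 8*(-9) = -72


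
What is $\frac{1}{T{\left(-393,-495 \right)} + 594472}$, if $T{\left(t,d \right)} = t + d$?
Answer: $\frac{1}{593584} \approx 1.6847 \cdot 10^{-6}$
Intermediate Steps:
$T{\left(t,d \right)} = d + t$
$\frac{1}{T{\left(-393,-495 \right)} + 594472} = \frac{1}{\left(-495 - 393\right) + 594472} = \frac{1}{-888 + 594472} = \frac{1}{593584}$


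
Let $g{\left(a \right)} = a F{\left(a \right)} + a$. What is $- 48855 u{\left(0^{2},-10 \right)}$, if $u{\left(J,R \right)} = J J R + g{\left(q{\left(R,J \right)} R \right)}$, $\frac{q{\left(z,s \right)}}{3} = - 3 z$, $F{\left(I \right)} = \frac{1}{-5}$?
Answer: $35175600$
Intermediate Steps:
$F{\left(I \right)} = - \frac{1}{5}$
$q{\left(z,s \right)} = - 9 z$ ($q{\left(z,s \right)} = 3 \left(- 3 z\right) = - 9 z$)
$g{\left(a \right)} = \frac{4 a}{5}$ ($g{\left(a \right)} = a \left(- \frac{1}{5}\right) + a = - \frac{a}{5} + a = \frac{4 a}{5}$)
$u{\left(J,R \right)} = - \frac{36 R^{2}}{5} + R J^{2}$ ($u{\left(J,R \right)} = J J R + \frac{4 - 9 R R}{5} = J^{2} R + \frac{4 \left(- 9 R^{2}\right)}{5} = R J^{2} - \frac{36 R^{2}}{5} = - \frac{36 R^{2}}{5} + R J^{2}$)
$- 48855 u{\left(0^{2},-10 \right)} = - 48855 \cdot \frac{1}{5} \left(-10\right) \left(\left(-36\right) \left(-10\right) + 5 \left(0^{2}\right)^{2}\right) = - 48855 \cdot \frac{1}{5} \left(-10\right) \left(360 + 5 \cdot 0^{2}\right) = - 48855 \cdot \frac{1}{5} \left(-10\right) \left(360 + 5 \cdot 0\right) = - 48855 \cdot \frac{1}{5} \left(-10\right) \left(360 + 0\right) = - 48855 \cdot \frac{1}{5} \left(-10\right) 360 = \left(-48855\right) \left(-720\right) = 35175600$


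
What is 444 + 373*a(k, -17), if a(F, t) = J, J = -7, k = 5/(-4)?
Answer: -2167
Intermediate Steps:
k = -5/4 (k = 5*(-¼) = -5/4 ≈ -1.2500)
a(F, t) = -7
444 + 373*a(k, -17) = 444 + 373*(-7) = 444 - 2611 = -2167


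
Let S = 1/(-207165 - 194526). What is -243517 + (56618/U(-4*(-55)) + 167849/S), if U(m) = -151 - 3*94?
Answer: -29194451840826/433 ≈ -6.7424e+10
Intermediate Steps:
S = -1/401691 (S = 1/(-401691) = -1/401691 ≈ -2.4895e-6)
U(m) = -433 (U(m) = -151 - 1*282 = -151 - 282 = -433)
-243517 + (56618/U(-4*(-55)) + 167849/S) = -243517 + (56618/(-433) + 167849/(-1/401691)) = -243517 + (56618*(-1/433) + 167849*(-401691)) = -243517 + (-56618/433 - 67423432659) = -243517 - 29194346397965/433 = -29194451840826/433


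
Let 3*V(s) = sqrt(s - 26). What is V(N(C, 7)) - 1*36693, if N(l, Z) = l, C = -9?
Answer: -36693 + I*sqrt(35)/3 ≈ -36693.0 + 1.972*I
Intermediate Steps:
V(s) = sqrt(-26 + s)/3 (V(s) = sqrt(s - 26)/3 = sqrt(-26 + s)/3)
V(N(C, 7)) - 1*36693 = sqrt(-26 - 9)/3 - 1*36693 = sqrt(-35)/3 - 36693 = (I*sqrt(35))/3 - 36693 = I*sqrt(35)/3 - 36693 = -36693 + I*sqrt(35)/3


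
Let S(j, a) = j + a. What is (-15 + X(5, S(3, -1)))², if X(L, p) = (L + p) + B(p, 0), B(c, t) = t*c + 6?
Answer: 4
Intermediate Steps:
S(j, a) = a + j
B(c, t) = 6 + c*t (B(c, t) = c*t + 6 = 6 + c*t)
X(L, p) = 6 + L + p (X(L, p) = (L + p) + (6 + p*0) = (L + p) + (6 + 0) = (L + p) + 6 = 6 + L + p)
(-15 + X(5, S(3, -1)))² = (-15 + (6 + 5 + (-1 + 3)))² = (-15 + (6 + 5 + 2))² = (-15 + 13)² = (-2)² = 4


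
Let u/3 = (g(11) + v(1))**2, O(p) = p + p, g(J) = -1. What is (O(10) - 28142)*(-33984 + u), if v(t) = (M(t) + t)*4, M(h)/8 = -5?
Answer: -1123839486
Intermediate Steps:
M(h) = -40 (M(h) = 8*(-5) = -40)
v(t) = -160 + 4*t (v(t) = (-40 + t)*4 = -160 + 4*t)
O(p) = 2*p
u = 73947 (u = 3*(-1 + (-160 + 4*1))**2 = 3*(-1 + (-160 + 4))**2 = 3*(-1 - 156)**2 = 3*(-157)**2 = 3*24649 = 73947)
(O(10) - 28142)*(-33984 + u) = (2*10 - 28142)*(-33984 + 73947) = (20 - 28142)*39963 = -28122*39963 = -1123839486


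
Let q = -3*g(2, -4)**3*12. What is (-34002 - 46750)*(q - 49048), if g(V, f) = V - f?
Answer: 4588651648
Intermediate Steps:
q = -7776 (q = -3*(2 - 1*(-4))**3*12 = -3*(2 + 4)**3*12 = -3*6**3*12 = -3*216*12 = -648*12 = -7776)
(-34002 - 46750)*(q - 49048) = (-34002 - 46750)*(-7776 - 49048) = -80752*(-56824) = 4588651648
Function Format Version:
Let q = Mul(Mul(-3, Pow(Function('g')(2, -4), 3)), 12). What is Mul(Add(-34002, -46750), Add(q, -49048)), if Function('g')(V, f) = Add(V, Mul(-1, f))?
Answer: 4588651648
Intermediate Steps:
q = -7776 (q = Mul(Mul(-3, Pow(Add(2, Mul(-1, -4)), 3)), 12) = Mul(Mul(-3, Pow(Add(2, 4), 3)), 12) = Mul(Mul(-3, Pow(6, 3)), 12) = Mul(Mul(-3, 216), 12) = Mul(-648, 12) = -7776)
Mul(Add(-34002, -46750), Add(q, -49048)) = Mul(Add(-34002, -46750), Add(-7776, -49048)) = Mul(-80752, -56824) = 4588651648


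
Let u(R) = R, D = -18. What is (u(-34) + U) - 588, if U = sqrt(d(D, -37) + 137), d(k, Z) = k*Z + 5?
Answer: -622 + 2*sqrt(202) ≈ -593.57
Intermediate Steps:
d(k, Z) = 5 + Z*k (d(k, Z) = Z*k + 5 = 5 + Z*k)
U = 2*sqrt(202) (U = sqrt((5 - 37*(-18)) + 137) = sqrt((5 + 666) + 137) = sqrt(671 + 137) = sqrt(808) = 2*sqrt(202) ≈ 28.425)
(u(-34) + U) - 588 = (-34 + 2*sqrt(202)) - 588 = -622 + 2*sqrt(202)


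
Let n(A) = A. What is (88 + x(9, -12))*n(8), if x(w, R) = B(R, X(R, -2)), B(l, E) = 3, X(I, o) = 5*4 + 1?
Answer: 728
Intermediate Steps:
X(I, o) = 21 (X(I, o) = 20 + 1 = 21)
x(w, R) = 3
(88 + x(9, -12))*n(8) = (88 + 3)*8 = 91*8 = 728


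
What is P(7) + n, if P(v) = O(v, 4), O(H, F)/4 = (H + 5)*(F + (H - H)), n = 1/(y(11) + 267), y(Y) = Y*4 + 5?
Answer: 60673/316 ≈ 192.00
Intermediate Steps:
y(Y) = 5 + 4*Y (y(Y) = 4*Y + 5 = 5 + 4*Y)
n = 1/316 (n = 1/((5 + 4*11) + 267) = 1/((5 + 44) + 267) = 1/(49 + 267) = 1/316 ≈ 0.0031646)
O(H, F) = 4*F*(5 + H) (O(H, F) = 4*((H + 5)*(F + (H - H))) = 4*((5 + H)*(F + 0)) = 4*((5 + H)*F) = 4*(F*(5 + H)) = 4*F*(5 + H))
P(v) = 80 + 16*v (P(v) = 4*4*(5 + v) = 80 + 16*v)
P(7) + n = (80 + 16*7) + 1/316 = (80 + 112) + 1/316 = 192 + 1/316 = 60673/316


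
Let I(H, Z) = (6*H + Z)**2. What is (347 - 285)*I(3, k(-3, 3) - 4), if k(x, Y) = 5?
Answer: 22382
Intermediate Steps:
I(H, Z) = (Z + 6*H)**2
(347 - 285)*I(3, k(-3, 3) - 4) = (347 - 285)*((5 - 4) + 6*3)**2 = 62*(1 + 18)**2 = 62*19**2 = 62*361 = 22382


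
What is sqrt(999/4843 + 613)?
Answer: sqrt(14382537994)/4843 ≈ 24.763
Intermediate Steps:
sqrt(999/4843 + 613) = sqrt(2969758/4843) = sqrt(14382537994)/4843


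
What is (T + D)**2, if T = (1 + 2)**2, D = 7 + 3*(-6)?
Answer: 4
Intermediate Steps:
D = -11 (D = 7 - 18 = -11)
T = 9 (T = 3**2 = 9)
(T + D)**2 = (9 - 11)**2 = (-2)**2 = 4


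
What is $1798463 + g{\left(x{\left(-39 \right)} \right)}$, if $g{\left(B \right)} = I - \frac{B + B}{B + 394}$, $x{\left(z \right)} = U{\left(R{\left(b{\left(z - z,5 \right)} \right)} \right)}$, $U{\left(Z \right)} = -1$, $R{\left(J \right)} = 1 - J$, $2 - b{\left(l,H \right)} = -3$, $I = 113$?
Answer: $\frac{706840370}{393} \approx 1.7986 \cdot 10^{6}$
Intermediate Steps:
$b{\left(l,H \right)} = 5$ ($b{\left(l,H \right)} = 2 - -3 = 2 + 3 = 5$)
$x{\left(z \right)} = -1$
$g{\left(B \right)} = 113 - \frac{2 B}{394 + B}$ ($g{\left(B \right)} = 113 - \frac{B + B}{B + 394} = 113 - \frac{2 B}{394 + B}$)
$1798463 + g{\left(x{\left(-39 \right)} \right)} = 1798463 + \frac{44522 + 111 \left(-1\right)}{394 - 1} = 1798463 + \frac{44522 - 111}{393} = 1798463 + \frac{1}{393} \cdot 44411 = 1798463 + \frac{44411}{393} = \frac{706840370}{393}$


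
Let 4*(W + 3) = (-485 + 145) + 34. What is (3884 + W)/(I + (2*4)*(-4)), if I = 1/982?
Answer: -533717/4489 ≈ -118.89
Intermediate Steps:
I = 1/982 ≈ 0.0010183
W = -159/2 (W = -3 + ((-485 + 145) + 34)/4 = -3 + (-340 + 34)/4 = -3 + (¼)*(-306) = -3 - 153/2 = -159/2 ≈ -79.500)
(3884 + W)/(I + (2*4)*(-4)) = (3884 - 159/2)/(1/982 + (2*4)*(-4)) = 7609/(2*(1/982 + 8*(-4))) = 7609/(2*(1/982 - 32)) = 7609/(2*(-31423/982)) = (7609/2)*(-982/31423) = -533717/4489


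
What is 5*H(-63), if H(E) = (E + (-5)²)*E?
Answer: 11970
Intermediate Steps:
H(E) = E*(25 + E) (H(E) = (E + 25)*E = (25 + E)*E = E*(25 + E))
5*H(-63) = 5*(-63*(25 - 63)) = 5*(-63*(-38)) = 5*2394 = 11970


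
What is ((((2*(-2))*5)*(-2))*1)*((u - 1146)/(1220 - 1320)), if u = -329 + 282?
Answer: 2386/5 ≈ 477.20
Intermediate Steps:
u = -47
((((2*(-2))*5)*(-2))*1)*((u - 1146)/(1220 - 1320)) = ((((2*(-2))*5)*(-2))*1)*((-47 - 1146)/(1220 - 1320)) = ((-4*5*(-2))*1)*(-1193/(-100)) = (-20*(-2)*1)*(-1193*(-1/100)) = (40*1)*(1193/100) = 40*(1193/100) = 2386/5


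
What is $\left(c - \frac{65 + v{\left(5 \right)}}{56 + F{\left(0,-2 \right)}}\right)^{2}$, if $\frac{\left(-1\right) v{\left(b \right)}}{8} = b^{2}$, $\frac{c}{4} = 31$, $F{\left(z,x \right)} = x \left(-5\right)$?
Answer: $\frac{7689529}{484} \approx 15887.0$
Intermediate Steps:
$F{\left(z,x \right)} = - 5 x$
$c = 124$ ($c = 4 \cdot 31 = 124$)
$v{\left(b \right)} = - 8 b^{2}$
$\left(c - \frac{65 + v{\left(5 \right)}}{56 + F{\left(0,-2 \right)}}\right)^{2} = \left(124 - \frac{65 - 8 \cdot 5^{2}}{56 - -10}\right)^{2} = \left(124 - \frac{65 - 200}{56 + 10}\right)^{2} = \left(124 - \frac{65 - 200}{66}\right)^{2} = \left(124 - \left(-135\right) \frac{1}{66}\right)^{2} = \left(124 - - \frac{45}{22}\right)^{2} = \left(124 + \frac{45}{22}\right)^{2} = \left(\frac{2773}{22}\right)^{2} = \frac{7689529}{484}$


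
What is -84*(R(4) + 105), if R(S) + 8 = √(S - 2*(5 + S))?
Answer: -8148 - 84*I*√14 ≈ -8148.0 - 314.3*I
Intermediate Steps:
R(S) = -8 + √(-10 - S) (R(S) = -8 + √(S - 2*(5 + S)) = -8 + √(S + (-10 - 2*S)) = -8 + √(-10 - S))
-84*(R(4) + 105) = -84*((-8 + √(-10 - 1*4)) + 105) = -84*((-8 + √(-10 - 4)) + 105) = -84*((-8 + √(-14)) + 105) = -84*((-8 + I*√14) + 105) = -84*(97 + I*√14) = -8148 - 84*I*√14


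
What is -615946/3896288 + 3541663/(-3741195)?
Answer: -8051856571207/7288386592080 ≈ -1.1048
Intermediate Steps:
-615946/3896288 + 3541663/(-3741195) = -615946*1/3896288 + 3541663*(-1/3741195) = -307973/1948144 - 3541663/3741195 = -8051856571207/7288386592080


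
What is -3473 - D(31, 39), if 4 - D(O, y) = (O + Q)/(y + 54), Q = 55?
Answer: -323275/93 ≈ -3476.1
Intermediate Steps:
D(O, y) = 4 - (55 + O)/(54 + y) (D(O, y) = 4 - (O + 55)/(y + 54) = 4 - (55 + O)/(54 + y))
-3473 - D(31, 39) = -3473 - (161 - 1*31 + 4*39)/(54 + 39) = -3473 - (161 - 31 + 156)/93 = -3473 - 286/93 = -323275/93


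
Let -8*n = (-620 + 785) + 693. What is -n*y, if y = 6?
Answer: 1287/2 ≈ 643.50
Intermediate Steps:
n = -429/4 (n = -((-620 + 785) + 693)/8 = -(165 + 693)/8 = -⅛*858 = -429/4 ≈ -107.25)
-n*y = -(-429)*6/4 = -1*(-1287/2) = 1287/2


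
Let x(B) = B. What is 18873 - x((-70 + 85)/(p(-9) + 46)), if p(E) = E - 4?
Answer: 207598/11 ≈ 18873.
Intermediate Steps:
p(E) = -4 + E
18873 - x((-70 + 85)/(p(-9) + 46)) = 18873 - (-70 + 85)/((-4 - 9) + 46) = 18873 - 15/(-13 + 46) = 18873 - 15/33 = 18873 - 1*5/11 = 18873 - 5/11 = 207598/11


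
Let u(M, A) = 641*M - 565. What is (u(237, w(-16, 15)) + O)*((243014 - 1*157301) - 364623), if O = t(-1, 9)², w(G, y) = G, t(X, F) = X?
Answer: -42213865230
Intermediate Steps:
u(M, A) = -565 + 641*M
O = 1 (O = (-1)² = 1)
(u(237, w(-16, 15)) + O)*((243014 - 1*157301) - 364623) = ((-565 + 641*237) + 1)*((243014 - 1*157301) - 364623) = ((-565 + 151917) + 1)*((243014 - 157301) - 364623) = (151352 + 1)*(85713 - 364623) = 151353*(-278910) = -42213865230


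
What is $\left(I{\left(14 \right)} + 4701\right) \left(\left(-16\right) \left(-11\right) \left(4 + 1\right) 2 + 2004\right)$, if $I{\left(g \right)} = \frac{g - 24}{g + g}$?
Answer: $\frac{123852538}{7} \approx 1.7693 \cdot 10^{7}$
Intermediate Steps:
$I{\left(g \right)} = \frac{-24 + g}{2 g}$
$\left(I{\left(14 \right)} + 4701\right) \left(\left(-16\right) \left(-11\right) \left(4 + 1\right) 2 + 2004\right) = \left(\frac{-24 + 14}{2 \cdot 14} + 4701\right) \left(\left(-16\right) \left(-11\right) \left(4 + 1\right) 2 + 2004\right) = \left(\frac{1}{2} \cdot \frac{1}{14} \left(-10\right) + 4701\right) \left(176 \cdot 5 \cdot 2 + 2004\right) = \left(- \frac{5}{14} + 4701\right) \left(176 \cdot 10 + 2004\right) = \frac{65809 \left(1760 + 2004\right)}{14} = \frac{65809}{14} \cdot 3764 = \frac{123852538}{7}$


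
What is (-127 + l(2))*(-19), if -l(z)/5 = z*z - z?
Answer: 2603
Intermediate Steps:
l(z) = -5*z² + 5*z (l(z) = -5*(z*z - z) = -5*(z² - z) = -5*z² + 5*z)
(-127 + l(2))*(-19) = (-127 + 5*2*(1 - 1*2))*(-19) = (-127 + 5*2*(1 - 2))*(-19) = (-127 + 5*2*(-1))*(-19) = (-127 - 10)*(-19) = -137*(-19) = 2603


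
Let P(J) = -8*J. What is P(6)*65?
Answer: -3120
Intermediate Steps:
P(6)*65 = -8*6*65 = -48*65 = -3120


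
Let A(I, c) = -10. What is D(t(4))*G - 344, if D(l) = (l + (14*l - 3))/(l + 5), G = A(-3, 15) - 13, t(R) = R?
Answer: -1469/3 ≈ -489.67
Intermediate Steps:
G = -23 (G = -10 - 13 = -23)
D(l) = (-3 + 15*l)/(5 + l) (D(l) = (l + (-3 + 14*l))/(5 + l) = (-3 + 15*l)/(5 + l))
D(t(4))*G - 344 = (3*(-1 + 5*4)/(5 + 4))*(-23) - 344 = (3*(-1 + 20)/9)*(-23) - 344 = (3*(⅑)*19)*(-23) - 344 = (19/3)*(-23) - 344 = -437/3 - 344 = -1469/3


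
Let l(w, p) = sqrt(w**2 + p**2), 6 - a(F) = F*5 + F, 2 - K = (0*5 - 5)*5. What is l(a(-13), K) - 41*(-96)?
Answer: 3936 + 3*sqrt(865) ≈ 4024.2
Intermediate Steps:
K = 27 (K = 2 - (0*5 - 5)*5 = 2 - (0 - 5)*5 = 2 - (-5)*5 = 2 - 1*(-25) = 2 + 25 = 27)
a(F) = 6 - 6*F (a(F) = 6 - (F*5 + F) = 6 - (5*F + F) = 6 - 6*F)
l(w, p) = sqrt(p**2 + w**2)
l(a(-13), K) - 41*(-96) = sqrt(27**2 + (6 - 6*(-13))**2) - 41*(-96) = sqrt(729 + (6 + 78)**2) + 3936 = sqrt(729 + 84**2) + 3936 = sqrt(729 + 7056) + 3936 = sqrt(7785) + 3936 = 3*sqrt(865) + 3936 = 3936 + 3*sqrt(865)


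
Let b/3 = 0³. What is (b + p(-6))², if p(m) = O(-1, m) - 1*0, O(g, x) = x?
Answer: 36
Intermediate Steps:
b = 0 (b = 3*0³ = 3*0 = 0)
p(m) = m (p(m) = m - 1*0 = m + 0 = m)
(b + p(-6))² = (0 - 6)² = (-6)² = 36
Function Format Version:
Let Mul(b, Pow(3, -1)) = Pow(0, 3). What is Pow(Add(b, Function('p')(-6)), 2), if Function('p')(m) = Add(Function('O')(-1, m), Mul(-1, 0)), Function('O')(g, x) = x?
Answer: 36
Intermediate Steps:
b = 0 (b = Mul(3, Pow(0, 3)) = Mul(3, 0) = 0)
Function('p')(m) = m (Function('p')(m) = Add(m, Mul(-1, 0)) = Add(m, 0) = m)
Pow(Add(b, Function('p')(-6)), 2) = Pow(Add(0, -6), 2) = Pow(-6, 2) = 36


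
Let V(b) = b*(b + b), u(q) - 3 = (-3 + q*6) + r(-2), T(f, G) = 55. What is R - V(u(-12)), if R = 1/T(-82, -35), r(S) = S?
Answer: -602359/55 ≈ -10952.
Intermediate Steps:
R = 1/55 ≈ 0.018182
u(q) = -2 + 6*q (u(q) = 3 + ((-3 + q*6) - 2) = 3 + ((-3 + 6*q) - 2) = 3 + (-5 + 6*q) = -2 + 6*q)
V(b) = 2*b**2 (V(b) = b*(2*b) = 2*b**2)
R - V(u(-12)) = 1/55 - 2*(-2 + 6*(-12))**2 = 1/55 - 2*(-2 - 72)**2 = 1/55 - 2*(-74)**2 = 1/55 - 2*5476 = 1/55 - 1*10952 = 1/55 - 10952 = -602359/55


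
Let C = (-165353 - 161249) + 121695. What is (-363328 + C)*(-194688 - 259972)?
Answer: 258353725100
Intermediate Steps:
C = -204907 (C = -326602 + 121695 = -204907)
(-363328 + C)*(-194688 - 259972) = (-363328 - 204907)*(-194688 - 259972) = -568235*(-454660) = 258353725100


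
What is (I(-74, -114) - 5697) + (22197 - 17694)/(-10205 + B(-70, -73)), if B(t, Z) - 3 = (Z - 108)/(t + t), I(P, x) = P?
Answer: -2747396583/476033 ≈ -5771.4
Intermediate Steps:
B(t, Z) = 3 + (-108 + Z)/(2*t) (B(t, Z) = 3 + (Z - 108)/(t + t) = 3 + (-108 + Z)/((2*t)) = 3 + (-108 + Z)*(1/(2*t)) = 3 + (-108 + Z)/(2*t))
(I(-74, -114) - 5697) + (22197 - 17694)/(-10205 + B(-70, -73)) = (-74 - 5697) + (22197 - 17694)/(-10205 + (½)*(-108 - 73 + 6*(-70))/(-70)) = -5771 + 4503/(-10205 + (½)*(-1/70)*(-108 - 73 - 420)) = -5771 + 4503/(-10205 + (½)*(-1/70)*(-601)) = -5771 + 4503/(-10205 + 601/140) = -5771 + 4503/(-1428099/140) = -5771 + 4503*(-140/1428099) = -5771 - 210140/476033 = -2747396583/476033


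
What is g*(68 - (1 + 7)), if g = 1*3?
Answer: 180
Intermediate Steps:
g = 3
g*(68 - (1 + 7)) = 3*(68 - (1 + 7)) = 3*(68 - 1*8) = 3*(68 - 8) = 3*60 = 180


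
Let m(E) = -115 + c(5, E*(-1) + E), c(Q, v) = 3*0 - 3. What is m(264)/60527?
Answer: -118/60527 ≈ -0.0019495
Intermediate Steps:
c(Q, v) = -3 (c(Q, v) = 0 - 3 = -3)
m(E) = -118 (m(E) = -115 - 3 = -118)
m(264)/60527 = -118/60527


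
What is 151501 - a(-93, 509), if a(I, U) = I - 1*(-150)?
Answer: 151444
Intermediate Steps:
a(I, U) = 150 + I (a(I, U) = I + 150 = 150 + I)
151501 - a(-93, 509) = 151501 - (150 - 93) = 151501 - 1*57 = 151501 - 57 = 151444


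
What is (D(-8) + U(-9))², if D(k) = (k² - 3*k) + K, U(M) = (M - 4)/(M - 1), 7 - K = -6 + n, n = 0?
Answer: 1046529/100 ≈ 10465.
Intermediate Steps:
K = 13 (K = 7 - (-6 + 0) = 7 - 1*(-6) = 7 + 6 = 13)
U(M) = (-4 + M)/(-1 + M)
D(k) = 13 + k² - 3*k (D(k) = (k² - 3*k) + 13 = 13 + k² - 3*k)
(D(-8) + U(-9))² = ((13 + (-8)² - 3*(-8)) + (-4 - 9)/(-1 - 9))² = ((13 + 64 + 24) - 13/(-10))² = (101 - ⅒*(-13))² = (101 + 13/10)² = (1023/10)² = 1046529/100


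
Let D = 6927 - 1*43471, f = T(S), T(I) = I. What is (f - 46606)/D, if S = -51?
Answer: 46657/36544 ≈ 1.2767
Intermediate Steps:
f = -51
D = -36544 (D = 6927 - 43471 = -36544)
(f - 46606)/D = (-51 - 46606)/(-36544) = -46657*(-1/36544) = 46657/36544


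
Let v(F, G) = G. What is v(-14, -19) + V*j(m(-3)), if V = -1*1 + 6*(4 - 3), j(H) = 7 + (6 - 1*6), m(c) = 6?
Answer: 16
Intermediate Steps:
j(H) = 7 (j(H) = 7 + (6 - 6) = 7 + 0 = 7)
V = 5 (V = -1 + 6*1 = -1 + 6 = 5)
v(-14, -19) + V*j(m(-3)) = -19 + 5*7 = -19 + 35 = 16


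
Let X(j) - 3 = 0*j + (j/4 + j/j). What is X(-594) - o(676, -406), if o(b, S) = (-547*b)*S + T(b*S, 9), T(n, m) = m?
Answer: -300255171/2 ≈ -1.5013e+8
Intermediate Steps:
o(b, S) = 9 - 547*S*b (o(b, S) = (-547*b)*S + 9 = -547*S*b + 9 = 9 - 547*S*b)
X(j) = 4 + j/4 (X(j) = 3 + (0*j + (j/4 + j/j)) = 3 + (0 + (j*(1/4) + 1)) = 3 + (0 + (j/4 + 1)) = 3 + (0 + (1 + j/4)) = 3 + (1 + j/4) = 4 + j/4)
X(-594) - o(676, -406) = (4 + (1/4)*(-594)) - (9 - 547*(-406)*676) = (4 - 297/2) - (9 + 150127432) = -289/2 - 1*150127441 = -289/2 - 150127441 = -300255171/2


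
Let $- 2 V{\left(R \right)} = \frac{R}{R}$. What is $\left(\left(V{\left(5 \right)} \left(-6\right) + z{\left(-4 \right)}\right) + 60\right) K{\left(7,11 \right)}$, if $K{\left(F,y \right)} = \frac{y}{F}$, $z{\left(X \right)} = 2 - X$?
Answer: $\frac{759}{7} \approx 108.43$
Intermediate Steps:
$V{\left(R \right)} = - \frac{1}{2}$ ($V{\left(R \right)} = - \frac{R \frac{1}{R}}{2} = \left(- \frac{1}{2}\right) 1 = - \frac{1}{2}$)
$\left(\left(V{\left(5 \right)} \left(-6\right) + z{\left(-4 \right)}\right) + 60\right) K{\left(7,11 \right)} = \left(\left(\left(- \frac{1}{2}\right) \left(-6\right) + \left(2 - -4\right)\right) + 60\right) \frac{11}{7} = \left(\left(3 + \left(2 + 4\right)\right) + 60\right) 11 \cdot \frac{1}{7} = \left(\left(3 + 6\right) + 60\right) \frac{11}{7} = \left(9 + 60\right) \frac{11}{7} = 69 \cdot \frac{11}{7} = \frac{759}{7}$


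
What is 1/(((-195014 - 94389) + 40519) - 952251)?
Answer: -1/1201135 ≈ -8.3255e-7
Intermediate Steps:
1/(((-195014 - 94389) + 40519) - 952251) = 1/((-289403 + 40519) - 952251) = 1/(-248884 - 952251) = 1/(-1201135) = -1/1201135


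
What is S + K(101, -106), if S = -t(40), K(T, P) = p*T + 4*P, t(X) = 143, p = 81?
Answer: 7614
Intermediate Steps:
K(T, P) = 4*P + 81*T (K(T, P) = 81*T + 4*P = 4*P + 81*T)
S = -143 (S = -1*143 = -143)
S + K(101, -106) = -143 + (4*(-106) + 81*101) = -143 + (-424 + 8181) = -143 + 7757 = 7614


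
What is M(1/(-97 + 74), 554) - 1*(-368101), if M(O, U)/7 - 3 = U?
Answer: 372000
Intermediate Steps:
M(O, U) = 21 + 7*U
M(1/(-97 + 74), 554) - 1*(-368101) = (21 + 7*554) - 1*(-368101) = (21 + 3878) + 368101 = 3899 + 368101 = 372000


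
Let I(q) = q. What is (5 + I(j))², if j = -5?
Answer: 0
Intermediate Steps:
(5 + I(j))² = (5 - 5)² = 0² = 0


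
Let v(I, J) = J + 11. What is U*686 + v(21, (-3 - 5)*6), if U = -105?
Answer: -72067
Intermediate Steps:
v(I, J) = 11 + J
U*686 + v(21, (-3 - 5)*6) = -105*686 + (11 + (-3 - 5)*6) = -72030 + (11 - 8*6) = -72030 + (11 - 48) = -72030 - 37 = -72067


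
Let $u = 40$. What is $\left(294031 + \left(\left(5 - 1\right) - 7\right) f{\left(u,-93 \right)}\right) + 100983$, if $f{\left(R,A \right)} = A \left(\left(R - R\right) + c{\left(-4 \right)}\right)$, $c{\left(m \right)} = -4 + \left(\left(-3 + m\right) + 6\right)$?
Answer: $393619$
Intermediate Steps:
$c{\left(m \right)} = -1 + m$ ($c{\left(m \right)} = -4 + \left(3 + m\right) = -1 + m$)
$f{\left(R,A \right)} = - 5 A$ ($f{\left(R,A \right)} = A \left(\left(R - R\right) - 5\right) = A \left(0 - 5\right) = A \left(-5\right) = - 5 A$)
$\left(294031 + \left(\left(5 - 1\right) - 7\right) f{\left(u,-93 \right)}\right) + 100983 = \left(294031 + \left(\left(5 - 1\right) - 7\right) \left(\left(-5\right) \left(-93\right)\right)\right) + 100983 = \left(294031 + \left(4 - 7\right) 465\right) + 100983 = \left(294031 - 1395\right) + 100983 = 292636 + 100983 = 393619$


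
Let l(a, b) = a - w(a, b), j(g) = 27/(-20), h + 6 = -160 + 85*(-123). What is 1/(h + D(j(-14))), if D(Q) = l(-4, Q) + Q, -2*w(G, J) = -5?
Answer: -20/212577 ≈ -9.4084e-5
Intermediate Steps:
w(G, J) = 5/2 (w(G, J) = -1/2*(-5) = 5/2)
h = -10621 (h = -6 + (-160 + 85*(-123)) = -6 + (-160 - 10455) = -6 - 10615 = -10621)
j(g) = -27/20 (j(g) = 27*(-1/20) = -27/20)
l(a, b) = -5/2 + a (l(a, b) = a - 1*5/2 = a - 5/2 = -5/2 + a)
D(Q) = -13/2 + Q (D(Q) = (-5/2 - 4) + Q = -13/2 + Q)
1/(h + D(j(-14))) = 1/(-10621 + (-13/2 - 27/20)) = 1/(-10621 - 157/20) = 1/(-212577/20) = -20/212577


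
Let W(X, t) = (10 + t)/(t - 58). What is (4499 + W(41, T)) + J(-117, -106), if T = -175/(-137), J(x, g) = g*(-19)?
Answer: 50610978/7771 ≈ 6512.8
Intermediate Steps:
J(x, g) = -19*g
T = 175/137 (T = -175*(-1/137) = 175/137 ≈ 1.2774)
W(X, t) = (10 + t)/(-58 + t)
(4499 + W(41, T)) + J(-117, -106) = (4499 + (10 + 175/137)/(-58 + 175/137)) - 19*(-106) = (4499 + (1545/137)/(-7771/137)) + 2014 = (4499 - 137/7771*1545/137) + 2014 = (4499 - 1545/7771) + 2014 = 34960184/7771 + 2014 = 50610978/7771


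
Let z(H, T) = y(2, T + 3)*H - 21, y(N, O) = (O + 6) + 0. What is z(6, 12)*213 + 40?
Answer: 22405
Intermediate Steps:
y(N, O) = 6 + O (y(N, O) = (6 + O) + 0 = 6 + O)
z(H, T) = -21 + H*(9 + T) (z(H, T) = (6 + (T + 3))*H - 21 = (6 + (3 + T))*H - 21 = (9 + T)*H - 21 = H*(9 + T) - 21 = -21 + H*(9 + T))
z(6, 12)*213 + 40 = (-21 + 6*(9 + 12))*213 + 40 = (-21 + 6*21)*213 + 40 = (-21 + 126)*213 + 40 = 105*213 + 40 = 22365 + 40 = 22405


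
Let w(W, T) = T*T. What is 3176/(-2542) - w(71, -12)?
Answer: -184612/1271 ≈ -145.25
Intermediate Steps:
w(W, T) = T²
3176/(-2542) - w(71, -12) = 3176/(-2542) - 1*(-12)² = 3176*(-1/2542) - 1*144 = -1588/1271 - 144 = -184612/1271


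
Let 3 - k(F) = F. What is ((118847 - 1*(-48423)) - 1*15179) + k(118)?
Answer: 151976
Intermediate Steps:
k(F) = 3 - F
((118847 - 1*(-48423)) - 1*15179) + k(118) = ((118847 - 1*(-48423)) - 1*15179) + (3 - 1*118) = ((118847 + 48423) - 15179) + (3 - 118) = (167270 - 15179) - 115 = 152091 - 115 = 151976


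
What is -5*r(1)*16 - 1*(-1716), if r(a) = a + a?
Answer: 1556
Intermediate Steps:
r(a) = 2*a
-5*r(1)*16 - 1*(-1716) = -10*16 - 1*(-1716) = -5*2*16 + 1716 = -10*16 + 1716 = -160 + 1716 = 1556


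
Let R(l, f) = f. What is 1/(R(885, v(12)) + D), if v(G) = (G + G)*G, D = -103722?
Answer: -1/103434 ≈ -9.6680e-6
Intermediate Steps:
v(G) = 2*G**2 (v(G) = (2*G)*G = 2*G**2)
1/(R(885, v(12)) + D) = 1/(2*12**2 - 103722) = 1/(2*144 - 103722) = 1/(288 - 103722) = 1/(-103434) = -1/103434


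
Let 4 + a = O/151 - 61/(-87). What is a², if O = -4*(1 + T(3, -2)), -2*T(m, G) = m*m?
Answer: 1774010161/172580769 ≈ 10.279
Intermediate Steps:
T(m, G) = -m²/2 (T(m, G) = -m*m/2 = -m²/2)
O = 14 (O = -4*(1 - ½*3²) = -4*(1 - ½*9) = -4*(1 - 9/2) = -4*(-7/2) = 14)
a = -42119/13137 (a = -4 + (14/151 - 61/(-87)) = -4 + (14*(1/151) - 61*(-1/87)) = -4 + (14/151 + 61/87) = -4 + 10429/13137 = -42119/13137 ≈ -3.2061)
a² = (-42119/13137)² = 1774010161/172580769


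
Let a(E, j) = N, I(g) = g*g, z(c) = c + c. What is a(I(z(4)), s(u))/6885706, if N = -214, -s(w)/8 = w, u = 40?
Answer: -107/3442853 ≈ -3.1079e-5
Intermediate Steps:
s(w) = -8*w
z(c) = 2*c
I(g) = g**2
a(E, j) = -214
a(I(z(4)), s(u))/6885706 = -214/6885706 = -214*1/6885706 = -107/3442853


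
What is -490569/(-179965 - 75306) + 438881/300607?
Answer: 259502067134/76736249497 ≈ 3.3817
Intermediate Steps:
-490569/(-179965 - 75306) + 438881/300607 = -490569/(-255271) + 438881*(1/300607) = -490569*(-1/255271) + 438881/300607 = 490569/255271 + 438881/300607 = 259502067134/76736249497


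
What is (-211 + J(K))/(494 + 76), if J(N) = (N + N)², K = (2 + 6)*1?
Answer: 3/38 ≈ 0.078947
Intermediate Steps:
K = 8 (K = 8*1 = 8)
J(N) = 4*N² (J(N) = (2*N)² = 4*N²)
(-211 + J(K))/(494 + 76) = (-211 + 4*8²)/(494 + 76) = (-211 + 4*64)/570 = (-211 + 256)/570 = (1/570)*45 = 3/38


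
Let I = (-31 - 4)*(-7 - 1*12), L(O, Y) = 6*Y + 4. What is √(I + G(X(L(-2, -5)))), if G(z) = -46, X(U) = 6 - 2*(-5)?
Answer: √619 ≈ 24.880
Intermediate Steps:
L(O, Y) = 4 + 6*Y
X(U) = 16 (X(U) = 6 + 10 = 16)
I = 665 (I = -35*(-7 - 12) = -35*(-19) = 665)
√(I + G(X(L(-2, -5)))) = √(665 - 46) = √619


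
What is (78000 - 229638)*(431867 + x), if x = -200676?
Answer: -35057340858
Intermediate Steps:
(78000 - 229638)*(431867 + x) = (78000 - 229638)*(431867 - 200676) = -151638*231191 = -35057340858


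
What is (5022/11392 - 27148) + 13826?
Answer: -75879601/5696 ≈ -13322.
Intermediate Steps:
(5022/11392 - 27148) + 13826 = (5022*(1/11392) - 27148) + 13826 = (2511/5696 - 27148) + 13826 = -154632497/5696 + 13826 = -75879601/5696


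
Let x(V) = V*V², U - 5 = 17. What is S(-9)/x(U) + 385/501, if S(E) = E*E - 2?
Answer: 4139059/5334648 ≈ 0.77588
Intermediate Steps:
U = 22 (U = 5 + 17 = 22)
x(V) = V³
S(E) = -2 + E² (S(E) = E² - 2 = -2 + E²)
S(-9)/x(U) + 385/501 = (-2 + (-9)²)/(22³) + 385/501 = (-2 + 81)/10648 + 385*(1/501) = 79*(1/10648) + 385/501 = 79/10648 + 385/501 = 4139059/5334648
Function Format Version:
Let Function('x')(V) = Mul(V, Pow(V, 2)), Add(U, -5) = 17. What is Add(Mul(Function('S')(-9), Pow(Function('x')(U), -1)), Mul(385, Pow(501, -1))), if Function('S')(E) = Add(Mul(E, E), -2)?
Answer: Rational(4139059, 5334648) ≈ 0.77588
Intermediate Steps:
U = 22 (U = Add(5, 17) = 22)
Function('x')(V) = Pow(V, 3)
Function('S')(E) = Add(-2, Pow(E, 2)) (Function('S')(E) = Add(Pow(E, 2), -2) = Add(-2, Pow(E, 2)))
Add(Mul(Function('S')(-9), Pow(Function('x')(U), -1)), Mul(385, Pow(501, -1))) = Add(Mul(Add(-2, Pow(-9, 2)), Pow(Pow(22, 3), -1)), Mul(385, Pow(501, -1))) = Add(Mul(Add(-2, 81), Pow(10648, -1)), Mul(385, Rational(1, 501))) = Add(Mul(79, Rational(1, 10648)), Rational(385, 501)) = Add(Rational(79, 10648), Rational(385, 501)) = Rational(4139059, 5334648)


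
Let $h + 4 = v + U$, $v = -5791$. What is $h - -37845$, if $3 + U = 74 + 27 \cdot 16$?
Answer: $32553$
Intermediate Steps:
$U = 503$ ($U = -3 + \left(74 + 27 \cdot 16\right) = -3 + \left(74 + 432\right) = -3 + 506 = 503$)
$h = -5292$ ($h = -4 + \left(-5791 + 503\right) = -4 - 5288 = -5292$)
$h - -37845 = -5292 - -37845 = -5292 + 37845 = 32553$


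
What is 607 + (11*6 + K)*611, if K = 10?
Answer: 47043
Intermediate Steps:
607 + (11*6 + K)*611 = 607 + (11*6 + 10)*611 = 607 + (66 + 10)*611 = 607 + 76*611 = 607 + 46436 = 47043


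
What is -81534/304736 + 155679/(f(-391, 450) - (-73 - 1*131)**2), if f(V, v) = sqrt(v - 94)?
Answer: -2471393093259/616553231600 - 155679*sqrt(89)/865945550 ≈ -4.0101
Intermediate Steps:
f(V, v) = sqrt(-94 + v)
-81534/304736 + 155679/(f(-391, 450) - (-73 - 1*131)**2) = -81534/304736 + 155679/(sqrt(-94 + 450) - (-73 - 1*131)**2) = -81534*1/304736 + 155679/(sqrt(356) - (-73 - 131)**2) = -381/1424 + 155679/(2*sqrt(89) - 1*(-204)**2) = -381/1424 + 155679/(2*sqrt(89) - 1*41616) = -381/1424 + 155679/(2*sqrt(89) - 41616) = -381/1424 + 155679/(-41616 + 2*sqrt(89))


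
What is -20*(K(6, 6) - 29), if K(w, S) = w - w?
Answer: 580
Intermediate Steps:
K(w, S) = 0
-20*(K(6, 6) - 29) = -20*(0 - 29) = -20*(-29) = 580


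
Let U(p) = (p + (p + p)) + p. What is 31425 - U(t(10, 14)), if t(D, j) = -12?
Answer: 31473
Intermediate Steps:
U(p) = 4*p (U(p) = (p + 2*p) + p = 3*p + p = 4*p)
31425 - U(t(10, 14)) = 31425 - 4*(-12) = 31425 - 1*(-48) = 31425 + 48 = 31473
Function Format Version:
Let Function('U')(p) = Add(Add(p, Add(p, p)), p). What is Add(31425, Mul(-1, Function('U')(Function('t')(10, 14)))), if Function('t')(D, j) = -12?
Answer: 31473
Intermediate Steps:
Function('U')(p) = Mul(4, p) (Function('U')(p) = Add(Add(p, Mul(2, p)), p) = Add(Mul(3, p), p) = Mul(4, p))
Add(31425, Mul(-1, Function('U')(Function('t')(10, 14)))) = Add(31425, Mul(-1, Mul(4, -12))) = Add(31425, Mul(-1, -48)) = Add(31425, 48) = 31473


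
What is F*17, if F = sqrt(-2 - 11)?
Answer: 17*I*sqrt(13) ≈ 61.294*I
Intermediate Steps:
F = I*sqrt(13) (F = sqrt(-13) = I*sqrt(13) ≈ 3.6056*I)
F*17 = (I*sqrt(13))*17 = 17*I*sqrt(13)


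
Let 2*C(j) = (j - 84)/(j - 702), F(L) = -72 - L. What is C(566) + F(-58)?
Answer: -2145/136 ≈ -15.772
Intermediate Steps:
C(j) = (-84 + j)/(2*(-702 + j)) (C(j) = ((j - 84)/(j - 702))/2 = ((-84 + j)/(-702 + j))/2 = (-84 + j)/(2*(-702 + j)))
C(566) + F(-58) = (-84 + 566)/(2*(-702 + 566)) + (-72 - 1*(-58)) = (½)*482/(-136) + (-72 + 58) = (½)*(-1/136)*482 - 14 = -241/136 - 14 = -2145/136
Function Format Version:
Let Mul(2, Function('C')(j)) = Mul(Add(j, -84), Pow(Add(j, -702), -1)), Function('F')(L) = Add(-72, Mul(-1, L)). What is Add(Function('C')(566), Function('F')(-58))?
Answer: Rational(-2145, 136) ≈ -15.772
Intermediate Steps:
Function('C')(j) = Mul(Rational(1, 2), Pow(Add(-702, j), -1), Add(-84, j)) (Function('C')(j) = Mul(Rational(1, 2), Mul(Add(j, -84), Pow(Add(j, -702), -1))) = Mul(Rational(1, 2), Mul(Add(-84, j), Pow(Add(-702, j), -1))) = Mul(Rational(1, 2), Mul(Pow(Add(-702, j), -1), Add(-84, j))) = Mul(Rational(1, 2), Pow(Add(-702, j), -1), Add(-84, j)))
Add(Function('C')(566), Function('F')(-58)) = Add(Mul(Rational(1, 2), Pow(Add(-702, 566), -1), Add(-84, 566)), Add(-72, Mul(-1, -58))) = Add(Mul(Rational(1, 2), Pow(-136, -1), 482), Add(-72, 58)) = Add(Mul(Rational(1, 2), Rational(-1, 136), 482), -14) = Add(Rational(-241, 136), -14) = Rational(-2145, 136)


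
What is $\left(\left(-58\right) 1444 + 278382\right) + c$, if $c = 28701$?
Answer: $223331$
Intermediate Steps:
$\left(\left(-58\right) 1444 + 278382\right) + c = \left(\left(-58\right) 1444 + 278382\right) + 28701 = \left(-83752 + 278382\right) + 28701 = 194630 + 28701 = 223331$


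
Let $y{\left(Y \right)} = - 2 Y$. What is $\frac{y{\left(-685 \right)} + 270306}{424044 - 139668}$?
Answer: $\frac{67919}{71094} \approx 0.95534$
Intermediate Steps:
$\frac{y{\left(-685 \right)} + 270306}{424044 - 139668} = \frac{\left(-2\right) \left(-685\right) + 270306}{424044 - 139668} = \frac{1370 + 270306}{424044 - 139668} = \frac{271676}{284376} = 271676 \cdot \frac{1}{284376} = \frac{67919}{71094}$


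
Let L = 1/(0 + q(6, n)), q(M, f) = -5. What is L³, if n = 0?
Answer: -1/125 ≈ -0.0080000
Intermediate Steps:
L = -⅕ (L = 1/(0 - 5) = 1/(-5) = -⅕ ≈ -0.20000)
L³ = (-⅕)³ = -1/125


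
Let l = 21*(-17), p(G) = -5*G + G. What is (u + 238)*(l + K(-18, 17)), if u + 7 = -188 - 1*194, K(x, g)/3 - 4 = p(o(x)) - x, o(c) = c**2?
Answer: 631029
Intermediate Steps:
p(G) = -4*G
l = -357
K(x, g) = 12 - 12*x**2 - 3*x (K(x, g) = 12 + 3*(-4*x**2 - x) = 12 + 3*(-x - 4*x**2) = 12 + (-12*x**2 - 3*x) = 12 - 12*x**2 - 3*x)
u = -389 (u = -7 + (-188 - 1*194) = -7 + (-188 - 194) = -7 - 382 = -389)
(u + 238)*(l + K(-18, 17)) = (-389 + 238)*(-357 + (12 - 12*(-18)**2 - 3*(-18))) = -151*(-357 + (12 - 12*324 + 54)) = -151*(-357 + (12 - 3888 + 54)) = -151*(-357 - 3822) = -151*(-4179) = 631029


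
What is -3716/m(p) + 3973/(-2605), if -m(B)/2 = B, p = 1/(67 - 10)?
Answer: 275881157/2605 ≈ 1.0590e+5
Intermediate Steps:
p = 1/57 ≈ 0.017544
m(B) = -2*B
-3716/m(p) + 3973/(-2605) = -3716/((-2*1/57)) + 3973/(-2605) = -3716/(-2/57) + 3973*(-1/2605) = -3716*(-57/2) - 3973/2605 = 105906 - 3973/2605 = 275881157/2605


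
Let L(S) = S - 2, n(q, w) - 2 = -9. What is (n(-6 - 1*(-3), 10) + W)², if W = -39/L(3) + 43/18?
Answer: 616225/324 ≈ 1901.9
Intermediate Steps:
n(q, w) = -7 (n(q, w) = 2 - 9 = -7)
L(S) = -2 + S
W = -659/18 (W = -39/(-2 + 3) + 43/18 = -39/1 + 43*(1/18) = -39*1 + 43/18 = -39 + 43/18 = -659/18 ≈ -36.611)
(n(-6 - 1*(-3), 10) + W)² = (-7 - 659/18)² = (-785/18)² = 616225/324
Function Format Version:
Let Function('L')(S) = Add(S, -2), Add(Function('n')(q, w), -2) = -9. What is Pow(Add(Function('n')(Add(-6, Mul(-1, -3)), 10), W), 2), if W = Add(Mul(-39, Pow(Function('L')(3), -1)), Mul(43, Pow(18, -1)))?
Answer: Rational(616225, 324) ≈ 1901.9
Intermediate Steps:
Function('n')(q, w) = -7 (Function('n')(q, w) = Add(2, -9) = -7)
Function('L')(S) = Add(-2, S)
W = Rational(-659, 18) (W = Add(Mul(-39, Pow(Add(-2, 3), -1)), Mul(43, Pow(18, -1))) = Add(Mul(-39, Pow(1, -1)), Mul(43, Rational(1, 18))) = Add(Mul(-39, 1), Rational(43, 18)) = Add(-39, Rational(43, 18)) = Rational(-659, 18) ≈ -36.611)
Pow(Add(Function('n')(Add(-6, Mul(-1, -3)), 10), W), 2) = Pow(Add(-7, Rational(-659, 18)), 2) = Pow(Rational(-785, 18), 2) = Rational(616225, 324)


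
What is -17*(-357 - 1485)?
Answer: 31314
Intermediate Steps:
-17*(-357 - 1485) = -17*(-1842) = 31314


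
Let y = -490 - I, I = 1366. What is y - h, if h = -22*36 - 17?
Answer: -1047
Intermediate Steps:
y = -1856 (y = -490 - 1*1366 = -490 - 1366 = -1856)
h = -809 (h = -792 - 17 = -809)
y - h = -1856 - 1*(-809) = -1856 + 809 = -1047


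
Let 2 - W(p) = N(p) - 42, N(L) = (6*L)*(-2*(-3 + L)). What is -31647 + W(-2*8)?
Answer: -27955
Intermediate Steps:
N(L) = 6*L*(6 - 2*L) (N(L) = (6*L)*(6 - 2*L) = 6*L*(6 - 2*L))
W(p) = 44 - 12*p*(3 - p) (W(p) = 2 - (12*p*(3 - p) - 42) = 2 - (-42 + 12*p*(3 - p)) = 2 + (42 - 12*p*(3 - p)) = 44 - 12*p*(3 - p))
-31647 + W(-2*8) = -31647 + (44 + 12*(-2*8)*(-3 - 2*8)) = -31647 + (44 + 12*(-16)*(-3 - 16)) = -31647 + (44 + 12*(-16)*(-19)) = -31647 + (44 + 3648) = -31647 + 3692 = -27955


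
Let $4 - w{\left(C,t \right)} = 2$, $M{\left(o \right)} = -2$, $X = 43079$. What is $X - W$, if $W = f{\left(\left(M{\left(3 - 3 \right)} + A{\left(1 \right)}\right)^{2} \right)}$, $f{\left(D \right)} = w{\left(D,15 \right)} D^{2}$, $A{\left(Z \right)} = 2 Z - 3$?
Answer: $42917$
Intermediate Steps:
$A{\left(Z \right)} = -3 + 2 Z$
$w{\left(C,t \right)} = 2$ ($w{\left(C,t \right)} = 4 - 2 = 2$)
$f{\left(D \right)} = 2 D^{2}$
$W = 162$ ($W = 2 \left(\left(-2 + \left(-3 + 2 \cdot 1\right)\right)^{2}\right)^{2} = 2 \left(\left(-2 + \left(-3 + 2\right)\right)^{2}\right)^{2} = 2 \left(\left(-2 - 1\right)^{2}\right)^{2} = 2 \left(\left(-3\right)^{2}\right)^{2} = 2 \cdot 9^{2} = 2 \cdot 81 = 162$)
$X - W = 43079 - 162 = 42917$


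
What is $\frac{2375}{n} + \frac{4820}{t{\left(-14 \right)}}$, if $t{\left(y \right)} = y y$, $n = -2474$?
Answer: $\frac{2864795}{121226} \approx 23.632$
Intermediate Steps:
$t{\left(y \right)} = y^{2}$
$\frac{2375}{n} + \frac{4820}{t{\left(-14 \right)}} = \frac{2375}{-2474} + \frac{4820}{\left(-14\right)^{2}} = 2375 \left(- \frac{1}{2474}\right) + \frac{4820}{196} = - \frac{2375}{2474} + 4820 \cdot \frac{1}{196} = - \frac{2375}{2474} + \frac{1205}{49} = \frac{2864795}{121226}$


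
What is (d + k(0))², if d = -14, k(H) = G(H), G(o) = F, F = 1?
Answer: 169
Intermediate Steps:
G(o) = 1
k(H) = 1
(d + k(0))² = (-14 + 1)² = (-13)² = 169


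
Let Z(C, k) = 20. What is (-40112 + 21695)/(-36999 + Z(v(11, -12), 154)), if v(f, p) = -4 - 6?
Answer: 18417/36979 ≈ 0.49804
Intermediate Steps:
v(f, p) = -10
(-40112 + 21695)/(-36999 + Z(v(11, -12), 154)) = (-40112 + 21695)/(-36999 + 20) = -18417/(-36979) = -18417*(-1/36979) = 18417/36979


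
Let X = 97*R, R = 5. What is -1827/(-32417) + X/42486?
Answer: 137473/2028378 ≈ 0.067775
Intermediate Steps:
X = 485 (X = 97*5 = 485)
-1827/(-32417) + X/42486 = -1827/(-32417) + 485/42486 = -1827*(-1/32417) + 485*(1/42486) = 261/4631 + 5/438 = 137473/2028378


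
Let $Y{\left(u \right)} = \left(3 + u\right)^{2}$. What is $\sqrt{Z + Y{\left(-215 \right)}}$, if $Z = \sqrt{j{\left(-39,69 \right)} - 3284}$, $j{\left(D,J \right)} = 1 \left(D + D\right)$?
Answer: $\sqrt{44944 + 41 i \sqrt{2}} \approx 212.0 + 0.137 i$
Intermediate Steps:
$j{\left(D,J \right)} = 2 D$ ($j{\left(D,J \right)} = 1 \cdot 2 D = 2 D$)
$Z = 41 i \sqrt{2}$ ($Z = \sqrt{2 \left(-39\right) - 3284} = \sqrt{-78 - 3284} = \sqrt{-3362} = 41 i \sqrt{2} \approx 57.983 i$)
$\sqrt{Z + Y{\left(-215 \right)}} = \sqrt{41 i \sqrt{2} + \left(3 - 215\right)^{2}} = \sqrt{41 i \sqrt{2} + \left(-212\right)^{2}} = \sqrt{41 i \sqrt{2} + 44944} = \sqrt{44944 + 41 i \sqrt{2}}$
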